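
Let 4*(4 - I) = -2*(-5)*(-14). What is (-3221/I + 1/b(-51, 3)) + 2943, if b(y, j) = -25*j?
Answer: 929629/325 ≈ 2860.4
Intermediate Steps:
I = 39 (I = 4 - (-2*(-5))*(-14)/4 = 4 - 5*(-14)/2 = 4 - 1/4*(-140) = 4 + 35 = 39)
(-3221/I + 1/b(-51, 3)) + 2943 = (-3221/39 + 1/(-25*3)) + 2943 = (-3221*1/39 + 1/(-75)) + 2943 = (-3221/39 - 1/75) + 2943 = -26846/325 + 2943 = 929629/325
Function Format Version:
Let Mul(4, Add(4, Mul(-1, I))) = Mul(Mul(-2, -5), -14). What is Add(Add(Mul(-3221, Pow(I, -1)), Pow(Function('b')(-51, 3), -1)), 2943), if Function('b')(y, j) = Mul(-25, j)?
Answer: Rational(929629, 325) ≈ 2860.4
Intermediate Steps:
I = 39 (I = Add(4, Mul(Rational(-1, 4), Mul(Mul(-2, -5), -14))) = Add(4, Mul(Rational(-1, 4), Mul(10, -14))) = Add(4, Mul(Rational(-1, 4), -140)) = Add(4, 35) = 39)
Add(Add(Mul(-3221, Pow(I, -1)), Pow(Function('b')(-51, 3), -1)), 2943) = Add(Add(Mul(-3221, Pow(39, -1)), Pow(Mul(-25, 3), -1)), 2943) = Add(Add(Mul(-3221, Rational(1, 39)), Pow(-75, -1)), 2943) = Add(Add(Rational(-3221, 39), Rational(-1, 75)), 2943) = Add(Rational(-26846, 325), 2943) = Rational(929629, 325)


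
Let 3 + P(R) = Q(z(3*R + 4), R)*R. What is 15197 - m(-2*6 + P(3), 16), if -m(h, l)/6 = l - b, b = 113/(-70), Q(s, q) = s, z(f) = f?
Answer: 535594/35 ≈ 15303.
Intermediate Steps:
P(R) = -3 + R*(4 + 3*R) (P(R) = -3 + (3*R + 4)*R = -3 + (4 + 3*R)*R = -3 + R*(4 + 3*R))
b = -113/70 (b = 113*(-1/70) = -113/70 ≈ -1.6143)
m(h, l) = -339/35 - 6*l (m(h, l) = -6*(l - 1*(-113/70)) = -6*(l + 113/70) = -6*(113/70 + l) = -339/35 - 6*l)
15197 - m(-2*6 + P(3), 16) = 15197 - (-339/35 - 6*16) = 15197 - (-339/35 - 96) = 15197 - 1*(-3699/35) = 15197 + 3699/35 = 535594/35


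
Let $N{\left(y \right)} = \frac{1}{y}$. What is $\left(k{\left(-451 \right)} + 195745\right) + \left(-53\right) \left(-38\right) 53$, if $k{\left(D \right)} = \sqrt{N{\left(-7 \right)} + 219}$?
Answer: $302487 + \frac{2 \sqrt{2681}}{7} \approx 3.025 \cdot 10^{5}$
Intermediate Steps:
$k{\left(D \right)} = \frac{2 \sqrt{2681}}{7}$ ($k{\left(D \right)} = \sqrt{\frac{1}{-7} + 219} = \sqrt{- \frac{1}{7} + 219} = \sqrt{\frac{1532}{7}} = \frac{2 \sqrt{2681}}{7}$)
$\left(k{\left(-451 \right)} + 195745\right) + \left(-53\right) \left(-38\right) 53 = \left(\frac{2 \sqrt{2681}}{7} + 195745\right) + \left(-53\right) \left(-38\right) 53 = \left(195745 + \frac{2 \sqrt{2681}}{7}\right) + 2014 \cdot 53 = \left(195745 + \frac{2 \sqrt{2681}}{7}\right) + 106742 = 302487 + \frac{2 \sqrt{2681}}{7}$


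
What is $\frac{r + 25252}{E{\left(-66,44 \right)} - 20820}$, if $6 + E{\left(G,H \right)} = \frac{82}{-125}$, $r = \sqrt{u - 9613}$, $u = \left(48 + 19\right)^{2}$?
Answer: $- \frac{789125}{650833} - \frac{125 i \sqrt{1281}}{1301666} \approx -1.2125 - 0.003437 i$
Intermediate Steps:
$u = 4489$ ($u = 67^{2} = 4489$)
$r = 2 i \sqrt{1281}$ ($r = \sqrt{4489 - 9613} = \sqrt{-5124} = 2 i \sqrt{1281} \approx 71.582 i$)
$E{\left(G,H \right)} = - \frac{832}{125}$ ($E{\left(G,H \right)} = -6 + \frac{82}{-125} = -6 + 82 \left(- \frac{1}{125}\right) = -6 - \frac{82}{125} = - \frac{832}{125}$)
$\frac{r + 25252}{E{\left(-66,44 \right)} - 20820} = \frac{2 i \sqrt{1281} + 25252}{- \frac{832}{125} - 20820} = \frac{25252 + 2 i \sqrt{1281}}{- \frac{2603332}{125}} = \left(25252 + 2 i \sqrt{1281}\right) \left(- \frac{125}{2603332}\right) = - \frac{789125}{650833} - \frac{125 i \sqrt{1281}}{1301666}$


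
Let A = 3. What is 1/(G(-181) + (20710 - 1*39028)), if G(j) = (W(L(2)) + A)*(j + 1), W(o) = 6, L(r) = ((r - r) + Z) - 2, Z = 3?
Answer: -1/19938 ≈ -5.0156e-5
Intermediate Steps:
L(r) = 1 (L(r) = ((r - r) + 3) - 2 = (0 + 3) - 2 = 3 - 2 = 1)
G(j) = 9 + 9*j (G(j) = (6 + 3)*(j + 1) = 9*(1 + j) = 9 + 9*j)
1/(G(-181) + (20710 - 1*39028)) = 1/((9 + 9*(-181)) + (20710 - 1*39028)) = 1/((9 - 1629) + (20710 - 39028)) = 1/(-1620 - 18318) = 1/(-19938) = -1/19938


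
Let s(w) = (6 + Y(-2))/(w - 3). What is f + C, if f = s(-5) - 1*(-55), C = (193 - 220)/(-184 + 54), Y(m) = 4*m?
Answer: 14419/260 ≈ 55.458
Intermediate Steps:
s(w) = -2/(-3 + w) (s(w) = (6 + 4*(-2))/(w - 3) = (6 - 8)/(-3 + w) = -2/(-3 + w))
C = 27/130 (C = -27/(-130) = -27*(-1/130) = 27/130 ≈ 0.20769)
f = 221/4 (f = -2/(-3 - 5) - 1*(-55) = -2/(-8) + 55 = -2*(-⅛) + 55 = ¼ + 55 = 221/4 ≈ 55.250)
f + C = 221/4 + 27/130 = 14419/260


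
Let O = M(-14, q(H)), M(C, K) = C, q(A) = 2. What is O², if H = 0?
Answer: 196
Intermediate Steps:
O = -14
O² = (-14)² = 196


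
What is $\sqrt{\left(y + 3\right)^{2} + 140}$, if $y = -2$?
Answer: $\sqrt{141} \approx 11.874$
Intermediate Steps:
$\sqrt{\left(y + 3\right)^{2} + 140} = \sqrt{\left(-2 + 3\right)^{2} + 140} = \sqrt{1^{2} + 140} = \sqrt{1 + 140} = \sqrt{141}$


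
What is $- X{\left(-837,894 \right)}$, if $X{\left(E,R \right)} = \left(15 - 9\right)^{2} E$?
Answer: $30132$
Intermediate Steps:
$X{\left(E,R \right)} = 36 E$ ($X{\left(E,R \right)} = 6^{2} E = 36 E$)
$- X{\left(-837,894 \right)} = - 36 \left(-837\right) = \left(-1\right) \left(-30132\right) = 30132$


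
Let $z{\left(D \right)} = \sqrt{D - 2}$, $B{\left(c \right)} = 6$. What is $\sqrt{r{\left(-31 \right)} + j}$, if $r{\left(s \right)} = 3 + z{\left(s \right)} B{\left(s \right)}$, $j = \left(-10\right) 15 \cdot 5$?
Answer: $\sqrt{-747 + 6 i \sqrt{33}} \approx 0.63038 + 27.339 i$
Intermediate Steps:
$z{\left(D \right)} = \sqrt{-2 + D}$
$j = -750$ ($j = \left(-150\right) 5 = -750$)
$r{\left(s \right)} = 3 + 6 \sqrt{-2 + s}$ ($r{\left(s \right)} = 3 + \sqrt{-2 + s} 6 = 3 + 6 \sqrt{-2 + s}$)
$\sqrt{r{\left(-31 \right)} + j} = \sqrt{\left(3 + 6 \sqrt{-2 - 31}\right) - 750} = \sqrt{\left(3 + 6 \sqrt{-33}\right) - 750} = \sqrt{\left(3 + 6 i \sqrt{33}\right) - 750} = \sqrt{-747 + 6 i \sqrt{33}}$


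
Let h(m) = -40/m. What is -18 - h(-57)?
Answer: -1066/57 ≈ -18.702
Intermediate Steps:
-18 - h(-57) = -18 - (-40)/(-57) = -18 - (-40)*(-1)/57 = -18 - 1*40/57 = -18 - 40/57 = -1066/57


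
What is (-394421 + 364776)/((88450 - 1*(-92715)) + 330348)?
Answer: -29645/511513 ≈ -0.057956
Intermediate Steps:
(-394421 + 364776)/((88450 - 1*(-92715)) + 330348) = -29645/((88450 + 92715) + 330348) = -29645/(181165 + 330348) = -29645/511513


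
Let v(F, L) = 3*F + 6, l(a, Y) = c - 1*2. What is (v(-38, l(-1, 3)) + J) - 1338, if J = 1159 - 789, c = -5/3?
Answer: -1076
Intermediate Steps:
c = -5/3 (c = -5*1/3 = -5/3 ≈ -1.6667)
l(a, Y) = -11/3 (l(a, Y) = -5/3 - 1*2 = -5/3 - 2 = -11/3)
v(F, L) = 6 + 3*F
J = 370
(v(-38, l(-1, 3)) + J) - 1338 = ((6 + 3*(-38)) + 370) - 1338 = ((6 - 114) + 370) - 1338 = (-108 + 370) - 1338 = 262 - 1338 = -1076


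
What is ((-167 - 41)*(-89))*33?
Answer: 610896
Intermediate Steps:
((-167 - 41)*(-89))*33 = -208*(-89)*33 = 18512*33 = 610896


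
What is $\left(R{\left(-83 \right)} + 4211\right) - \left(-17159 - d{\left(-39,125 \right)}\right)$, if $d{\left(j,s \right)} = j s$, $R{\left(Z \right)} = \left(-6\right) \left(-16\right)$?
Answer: $16591$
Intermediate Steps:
$R{\left(Z \right)} = 96$
$\left(R{\left(-83 \right)} + 4211\right) - \left(-17159 - d{\left(-39,125 \right)}\right) = \left(96 + 4211\right) - \left(-17159 - \left(-39\right) 125\right) = 4307 - \left(-17159 - -4875\right) = 4307 - \left(-17159 + 4875\right) = 4307 - -12284 = 4307 + 12284 = 16591$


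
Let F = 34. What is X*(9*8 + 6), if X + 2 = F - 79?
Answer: -3666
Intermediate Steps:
X = -47 (X = -2 + (34 - 79) = -2 - 45 = -47)
X*(9*8 + 6) = -47*(9*8 + 6) = -47*(72 + 6) = -47*78 = -3666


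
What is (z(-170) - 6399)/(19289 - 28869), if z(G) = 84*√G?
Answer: 6399/9580 - 21*I*√170/2395 ≈ 0.66795 - 0.11432*I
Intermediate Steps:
(z(-170) - 6399)/(19289 - 28869) = (84*√(-170) - 6399)/(19289 - 28869) = (84*(I*√170) - 6399)/(-9580) = (84*I*√170 - 6399)*(-1/9580) = (-6399 + 84*I*√170)*(-1/9580) = 6399/9580 - 21*I*√170/2395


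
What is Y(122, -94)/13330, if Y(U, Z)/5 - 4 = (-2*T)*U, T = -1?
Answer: 4/43 ≈ 0.093023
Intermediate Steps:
Y(U, Z) = 20 + 10*U (Y(U, Z) = 20 + 5*((-2*(-1))*U) = 20 + 5*(2*U) = 20 + 10*U)
Y(122, -94)/13330 = (20 + 10*122)/13330 = (20 + 1220)*(1/13330) = 1240*(1/13330) = 4/43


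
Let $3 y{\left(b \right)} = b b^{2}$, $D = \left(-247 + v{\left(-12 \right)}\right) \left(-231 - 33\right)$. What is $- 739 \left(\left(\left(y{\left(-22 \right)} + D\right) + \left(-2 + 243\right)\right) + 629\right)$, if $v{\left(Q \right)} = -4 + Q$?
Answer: $- \frac{147990662}{3} \approx -4.933 \cdot 10^{7}$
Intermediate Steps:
$D = 69432$ ($D = \left(-247 - 16\right) \left(-231 - 33\right) = \left(-247 - 16\right) \left(-264\right) = \left(-263\right) \left(-264\right) = 69432$)
$y{\left(b \right)} = \frac{b^{3}}{3}$ ($y{\left(b \right)} = \frac{b b^{2}}{3} = \frac{b^{3}}{3}$)
$- 739 \left(\left(\left(y{\left(-22 \right)} + D\right) + \left(-2 + 243\right)\right) + 629\right) = - 739 \left(\left(\left(\frac{\left(-22\right)^{3}}{3} + 69432\right) + \left(-2 + 243\right)\right) + 629\right) = - 739 \left(\left(\left(\frac{1}{3} \left(-10648\right) + 69432\right) + 241\right) + 629\right) = - 739 \left(\left(\left(- \frac{10648}{3} + 69432\right) + 241\right) + 629\right) = - 739 \left(\left(\frac{197648}{3} + 241\right) + 629\right) = - 739 \left(\frac{198371}{3} + 629\right) = \left(-739\right) \frac{200258}{3} = - \frac{147990662}{3}$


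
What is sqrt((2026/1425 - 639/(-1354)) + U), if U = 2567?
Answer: 7*sqrt(7806872750538)/385890 ≈ 50.684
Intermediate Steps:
sqrt((2026/1425 - 639/(-1354)) + U) = sqrt((2026/1425 - 639/(-1354)) + 2567) = sqrt((2026*(1/1425) - 639*(-1/1354)) + 2567) = sqrt((2026/1425 + 639/1354) + 2567) = sqrt(3653779/1929450 + 2567) = sqrt(4956551929/1929450) = 7*sqrt(7806872750538)/385890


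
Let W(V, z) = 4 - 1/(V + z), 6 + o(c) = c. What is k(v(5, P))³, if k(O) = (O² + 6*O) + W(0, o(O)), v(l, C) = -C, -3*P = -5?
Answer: -262144000/8869743 ≈ -29.555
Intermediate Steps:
P = 5/3 (P = -⅓*(-5) = 5/3 ≈ 1.6667)
o(c) = -6 + c
k(O) = O² + 6*O + (-25 + 4*O)/(-6 + O) (k(O) = (O² + 6*O) + (-1 + 4*0 + 4*(-6 + O))/(0 + (-6 + O)) = (O² + 6*O) + (-1 + 0 + (-24 + 4*O))/(-6 + O) = (O² + 6*O) + (-25 + 4*O)/(-6 + O) = O² + 6*O + (-25 + 4*O)/(-6 + O))
k(v(5, P))³ = ((-25 + (-1*5/3)³ - (-32)*5/3)/(-6 - 1*5/3))³ = ((-25 + (-5/3)³ - 32*(-5/3))/(-6 - 5/3))³ = ((-25 - 125/27 + 160/3)/(-23/3))³ = (-3/23*640/27)³ = (-640/207)³ = -262144000/8869743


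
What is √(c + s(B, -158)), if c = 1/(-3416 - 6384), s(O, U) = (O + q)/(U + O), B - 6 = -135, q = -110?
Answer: √27433838/5740 ≈ 0.91250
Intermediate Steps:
B = -129 (B = 6 - 135 = -129)
s(O, U) = (-110 + O)/(O + U) (s(O, U) = (O - 110)/(U + O) = (-110 + O)/(O + U))
c = -1/9800 (c = 1/(-9800) = -1/9800 ≈ -0.00010204)
√(c + s(B, -158)) = √(-1/9800 + (-110 - 129)/(-129 - 158)) = √(-1/9800 - 239/(-287)) = √(-1/9800 - 1/287*(-239)) = √(-1/9800 + 239/287) = √(334559/401800) = √27433838/5740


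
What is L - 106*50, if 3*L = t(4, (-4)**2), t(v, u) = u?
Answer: -15884/3 ≈ -5294.7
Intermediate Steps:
L = 16/3 (L = (1/3)*(-4)**2 = (1/3)*16 = 16/3 ≈ 5.3333)
L - 106*50 = 16/3 - 106*50 = 16/3 - 5300 = -15884/3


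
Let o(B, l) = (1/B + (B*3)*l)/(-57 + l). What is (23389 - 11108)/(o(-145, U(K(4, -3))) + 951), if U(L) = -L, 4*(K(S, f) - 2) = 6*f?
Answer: 194101205/15345932 ≈ 12.648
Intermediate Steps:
K(S, f) = 2 + 3*f/2 (K(S, f) = 2 + (6*f)/4 = 2 + 3*f/2)
o(B, l) = (1/B + 3*B*l)/(-57 + l) (o(B, l) = (1/B + (3*B)*l)/(-57 + l) = (1/B + 3*B*l)/(-57 + l))
(23389 - 11108)/(o(-145, U(K(4, -3))) + 951) = (23389 - 11108)/((1 + 3*(-(2 + (3/2)*(-3)))*(-145)²)/((-145)*(-57 - (2 + (3/2)*(-3)))) + 951) = 12281/(-(1 + 3*(-(2 - 9/2))*21025)/(145*(-57 - (2 - 9/2))) + 951) = 12281/(-(1 + 3*(-1*(-5/2))*21025)/(145*(-57 - 1*(-5/2))) + 951) = 12281/(-(1 + 3*(5/2)*21025)/(145*(-57 + 5/2)) + 951) = 12281/(-(1 + 315375/2)/(145*(-109/2)) + 951) = 12281/(-1/145*(-2/109)*315377/2 + 951) = 12281/(315377/15805 + 951) = 12281/(15345932/15805) = 12281*(15805/15345932) = 194101205/15345932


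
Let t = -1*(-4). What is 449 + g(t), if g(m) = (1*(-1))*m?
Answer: 445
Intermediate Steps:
t = 4
g(m) = -m
449 + g(t) = 449 - 1*4 = 449 - 4 = 445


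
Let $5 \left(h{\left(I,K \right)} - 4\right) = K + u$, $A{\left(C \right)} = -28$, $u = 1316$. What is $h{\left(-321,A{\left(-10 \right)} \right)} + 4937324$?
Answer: $\frac{24687928}{5} \approx 4.9376 \cdot 10^{6}$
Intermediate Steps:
$h{\left(I,K \right)} = \frac{1336}{5} + \frac{K}{5}$ ($h{\left(I,K \right)} = 4 + \frac{K + 1316}{5} = 4 + \frac{1316 + K}{5} = 4 + \left(\frac{1316}{5} + \frac{K}{5}\right) = \frac{1336}{5} + \frac{K}{5}$)
$h{\left(-321,A{\left(-10 \right)} \right)} + 4937324 = \left(\frac{1336}{5} + \frac{1}{5} \left(-28\right)\right) + 4937324 = \left(\frac{1336}{5} - \frac{28}{5}\right) + 4937324 = \frac{1308}{5} + 4937324 = \frac{24687928}{5}$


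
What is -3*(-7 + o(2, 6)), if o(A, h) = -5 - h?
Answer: 54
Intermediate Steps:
-3*(-7 + o(2, 6)) = -3*(-7 + (-5 - 1*6)) = -3*(-7 + (-5 - 6)) = -3*(-7 - 11) = -3*(-18) = 54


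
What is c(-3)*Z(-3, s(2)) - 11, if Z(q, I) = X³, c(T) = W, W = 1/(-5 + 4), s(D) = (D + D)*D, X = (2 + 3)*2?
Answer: -1011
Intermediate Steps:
X = 10 (X = 5*2 = 10)
s(D) = 2*D² (s(D) = (2*D)*D = 2*D²)
W = -1 (W = 1/(-1) = -1)
c(T) = -1
Z(q, I) = 1000 (Z(q, I) = 10³ = 1000)
c(-3)*Z(-3, s(2)) - 11 = -1*1000 - 11 = -1000 - 11 = -1011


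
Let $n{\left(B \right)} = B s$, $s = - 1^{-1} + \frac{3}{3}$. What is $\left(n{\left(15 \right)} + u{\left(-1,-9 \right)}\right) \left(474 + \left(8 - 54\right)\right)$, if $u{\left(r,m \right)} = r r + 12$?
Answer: $5564$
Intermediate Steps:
$s = 0$ ($s = \left(-1\right) 1 + 3 \cdot \frac{1}{3} = -1 + 1 = 0$)
$n{\left(B \right)} = 0$ ($n{\left(B \right)} = B 0 = 0$)
$u{\left(r,m \right)} = 12 + r^{2}$ ($u{\left(r,m \right)} = r^{2} + 12 = 12 + r^{2}$)
$\left(n{\left(15 \right)} + u{\left(-1,-9 \right)}\right) \left(474 + \left(8 - 54\right)\right) = \left(0 + \left(12 + \left(-1\right)^{2}\right)\right) \left(474 + \left(8 - 54\right)\right) = \left(0 + \left(12 + 1\right)\right) \left(474 + \left(8 - 54\right)\right) = \left(0 + 13\right) \left(474 - 46\right) = 13 \cdot 428 = 5564$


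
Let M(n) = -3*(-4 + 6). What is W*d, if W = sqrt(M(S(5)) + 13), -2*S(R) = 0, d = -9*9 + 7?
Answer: -74*sqrt(7) ≈ -195.79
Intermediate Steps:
d = -74 (d = -81 + 7 = -74)
S(R) = 0 (S(R) = -1/2*0 = 0)
M(n) = -6 (M(n) = -3*2 = -6)
W = sqrt(7) (W = sqrt(-6 + 13) = sqrt(7) ≈ 2.6458)
W*d = sqrt(7)*(-74) = -74*sqrt(7)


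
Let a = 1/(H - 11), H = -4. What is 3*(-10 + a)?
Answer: -151/5 ≈ -30.200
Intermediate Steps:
a = -1/15 (a = 1/(-4 - 11) = 1/(-15) = -1/15 ≈ -0.066667)
3*(-10 + a) = 3*(-10 - 1/15) = 3*(-151/15) = -151/5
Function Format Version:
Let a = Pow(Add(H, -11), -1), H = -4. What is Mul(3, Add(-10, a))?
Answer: Rational(-151, 5) ≈ -30.200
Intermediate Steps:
a = Rational(-1, 15) (a = Pow(Add(-4, -11), -1) = Pow(-15, -1) = Rational(-1, 15) ≈ -0.066667)
Mul(3, Add(-10, a)) = Mul(3, Add(-10, Rational(-1, 15))) = Mul(3, Rational(-151, 15)) = Rational(-151, 5)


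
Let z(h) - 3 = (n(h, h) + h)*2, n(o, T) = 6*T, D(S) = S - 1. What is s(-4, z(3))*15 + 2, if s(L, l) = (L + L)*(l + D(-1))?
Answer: -5158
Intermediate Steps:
D(S) = -1 + S
z(h) = 3 + 14*h (z(h) = 3 + (6*h + h)*2 = 3 + (7*h)*2 = 3 + 14*h)
s(L, l) = 2*L*(-2 + l) (s(L, l) = (L + L)*(l + (-1 - 1)) = (2*L)*(l - 2) = (2*L)*(-2 + l) = 2*L*(-2 + l))
s(-4, z(3))*15 + 2 = (2*(-4)*(-2 + (3 + 14*3)))*15 + 2 = (2*(-4)*(-2 + (3 + 42)))*15 + 2 = (2*(-4)*(-2 + 45))*15 + 2 = (2*(-4)*43)*15 + 2 = -344*15 + 2 = -5160 + 2 = -5158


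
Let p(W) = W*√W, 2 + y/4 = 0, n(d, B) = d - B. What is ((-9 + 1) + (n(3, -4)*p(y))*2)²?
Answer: -100288 + 3584*I*√2 ≈ -1.0029e+5 + 5068.5*I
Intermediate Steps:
y = -8 (y = -8 + 4*0 = -8 + 0 = -8)
p(W) = W^(3/2)
((-9 + 1) + (n(3, -4)*p(y))*2)² = ((-9 + 1) + ((3 - 1*(-4))*(-8)^(3/2))*2)² = (-8 + ((3 + 4)*(-16*I*√2))*2)² = (-8 + (7*(-16*I*√2))*2)² = (-8 - 112*I*√2*2)² = (-8 - 224*I*√2)²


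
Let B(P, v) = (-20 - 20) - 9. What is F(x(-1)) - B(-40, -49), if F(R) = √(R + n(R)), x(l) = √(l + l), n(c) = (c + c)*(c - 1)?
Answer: 49 + 2^(¼)*√(-I - 2*√2) ≈ 49.348 - 2.0301*I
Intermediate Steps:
n(c) = 2*c*(-1 + c) (n(c) = (2*c)*(-1 + c) = 2*c*(-1 + c))
x(l) = √2*√l (x(l) = √(2*l) = √2*√l)
F(R) = √(R + 2*R*(-1 + R))
B(P, v) = -49 (B(P, v) = -40 - 9 = -49)
F(x(-1)) - B(-40, -49) = √((√2*√(-1))*(-1 + 2*(√2*√(-1)))) - 1*(-49) = √((√2*I)*(-1 + 2*(√2*I))) + 49 = √((I*√2)*(-1 + 2*(I*√2))) + 49 = √((I*√2)*(-1 + 2*I*√2)) + 49 = √(I*√2*(-1 + 2*I*√2)) + 49 = 2^(¼)*√(I*(-1 + 2*I*√2)) + 49 = 49 + 2^(¼)*√(I*(-1 + 2*I*√2))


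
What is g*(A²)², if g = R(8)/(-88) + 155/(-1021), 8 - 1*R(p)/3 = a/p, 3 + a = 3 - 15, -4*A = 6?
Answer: -28438857/11500544 ≈ -2.4728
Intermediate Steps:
A = -3/2 (A = -¼*6 = -3/2 ≈ -1.5000)
a = -15 (a = -3 + (3 - 15) = -3 - 12 = -15)
R(p) = 24 + 45/p (R(p) = 24 - (-45)/p = 24 + 45/p)
g = -351097/718784 (g = (24 + 45/8)/(-88) + 155/(-1021) = (24 + 45*(⅛))*(-1/88) + 155*(-1/1021) = (24 + 45/8)*(-1/88) - 155/1021 = (237/8)*(-1/88) - 155/1021 = -237/704 - 155/1021 = -351097/718784 ≈ -0.48846)
g*(A²)² = -351097*((-3/2)²)²/718784 = -351097*(9/4)²/718784 = -351097/718784*81/16 = -28438857/11500544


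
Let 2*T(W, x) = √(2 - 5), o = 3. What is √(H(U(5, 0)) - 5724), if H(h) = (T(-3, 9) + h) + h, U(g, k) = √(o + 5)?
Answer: √(-22896 + 16*√2 + 2*I*√3)/2 ≈ 0.0057262 + 75.62*I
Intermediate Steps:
T(W, x) = I*√3/2 (T(W, x) = √(2 - 5)/2 = √(-3)/2 = (I*√3)/2 = I*√3/2)
U(g, k) = 2*√2 (U(g, k) = √(3 + 5) = √8 = 2*√2)
H(h) = 2*h + I*√3/2 (H(h) = (I*√3/2 + h) + h = (h + I*√3/2) + h = 2*h + I*√3/2)
√(H(U(5, 0)) - 5724) = √((2*(2*√2) + I*√3/2) - 5724) = √((4*√2 + I*√3/2) - 5724) = √(-5724 + 4*√2 + I*√3/2)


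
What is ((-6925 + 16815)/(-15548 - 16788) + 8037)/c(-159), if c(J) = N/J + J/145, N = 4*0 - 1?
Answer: -69667529835/9451136 ≈ -7371.3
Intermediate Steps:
N = -1 (N = 0 - 1 = -1)
c(J) = -1/J + J/145
((-6925 + 16815)/(-15548 - 16788) + 8037)/c(-159) = ((-6925 + 16815)/(-15548 - 16788) + 8037)/(-1/(-159) + (1/145)*(-159)) = (9890/(-32336) + 8037)/(-1*(-1/159) - 159/145) = (9890*(-1/32336) + 8037)/(1/159 - 159/145) = (-115/376 + 8037)/(-25136/23055) = (3021797/376)*(-23055/25136) = -69667529835/9451136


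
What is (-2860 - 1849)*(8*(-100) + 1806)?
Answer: -4737254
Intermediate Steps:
(-2860 - 1849)*(8*(-100) + 1806) = -4709*(-800 + 1806) = -4709*1006 = -4737254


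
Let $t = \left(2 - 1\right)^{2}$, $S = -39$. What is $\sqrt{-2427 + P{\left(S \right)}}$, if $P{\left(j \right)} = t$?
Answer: $i \sqrt{2426} \approx 49.254 i$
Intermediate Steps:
$t = 1$ ($t = 1^{2} = 1$)
$P{\left(j \right)} = 1$
$\sqrt{-2427 + P{\left(S \right)}} = \sqrt{-2427 + 1} = \sqrt{-2426} = i \sqrt{2426}$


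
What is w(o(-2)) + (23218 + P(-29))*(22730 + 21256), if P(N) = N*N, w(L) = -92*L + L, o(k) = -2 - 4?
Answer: 1058259720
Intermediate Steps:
o(k) = -6
w(L) = -91*L
P(N) = N**2
w(o(-2)) + (23218 + P(-29))*(22730 + 21256) = -91*(-6) + (23218 + (-29)**2)*(22730 + 21256) = 546 + (23218 + 841)*43986 = 546 + 24059*43986 = 546 + 1058259174 = 1058259720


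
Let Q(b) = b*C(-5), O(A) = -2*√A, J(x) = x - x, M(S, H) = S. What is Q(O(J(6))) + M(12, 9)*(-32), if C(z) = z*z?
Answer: -384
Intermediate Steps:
C(z) = z²
J(x) = 0
Q(b) = 25*b (Q(b) = b*(-5)² = b*25 = 25*b)
Q(O(J(6))) + M(12, 9)*(-32) = 25*(-2*√0) + 12*(-32) = 25*(-2*0) - 384 = 25*0 - 384 = 0 - 384 = -384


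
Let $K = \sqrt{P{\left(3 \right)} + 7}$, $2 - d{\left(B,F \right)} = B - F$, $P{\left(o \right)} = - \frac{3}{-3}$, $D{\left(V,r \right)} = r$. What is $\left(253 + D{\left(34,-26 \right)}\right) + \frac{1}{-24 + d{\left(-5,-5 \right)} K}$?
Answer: $\frac{15433}{68} - \frac{\sqrt{2}}{136} \approx 226.95$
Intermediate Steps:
$P{\left(o \right)} = 1$ ($P{\left(o \right)} = \left(-3\right) \left(- \frac{1}{3}\right) = 1$)
$d{\left(B,F \right)} = 2 + F - B$ ($d{\left(B,F \right)} = 2 - \left(B - F\right) = 2 + F - B$)
$K = 2 \sqrt{2}$ ($K = \sqrt{1 + 7} = \sqrt{8} = 2 \sqrt{2} \approx 2.8284$)
$\left(253 + D{\left(34,-26 \right)}\right) + \frac{1}{-24 + d{\left(-5,-5 \right)} K} = \left(253 - 26\right) + \frac{1}{-24 + \left(2 - 5 - -5\right) 2 \sqrt{2}} = 227 + \frac{1}{-24 + \left(2 - 5 + 5\right) 2 \sqrt{2}} = 227 + \frac{1}{-24 + 2 \cdot 2 \sqrt{2}} = 227 + \frac{1}{-24 + 4 \sqrt{2}}$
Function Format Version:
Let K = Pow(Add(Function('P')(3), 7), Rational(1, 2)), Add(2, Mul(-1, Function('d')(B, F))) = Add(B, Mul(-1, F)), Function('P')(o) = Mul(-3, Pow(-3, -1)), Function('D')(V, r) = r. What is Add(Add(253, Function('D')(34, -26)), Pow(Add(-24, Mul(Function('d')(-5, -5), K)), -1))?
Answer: Add(Rational(15433, 68), Mul(Rational(-1, 136), Pow(2, Rational(1, 2)))) ≈ 226.95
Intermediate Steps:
Function('P')(o) = 1 (Function('P')(o) = Mul(-3, Rational(-1, 3)) = 1)
Function('d')(B, F) = Add(2, F, Mul(-1, B)) (Function('d')(B, F) = Add(2, Mul(-1, Add(B, Mul(-1, F)))) = Add(2, Add(F, Mul(-1, B))) = Add(2, F, Mul(-1, B)))
K = Mul(2, Pow(2, Rational(1, 2))) (K = Pow(Add(1, 7), Rational(1, 2)) = Pow(8, Rational(1, 2)) = Mul(2, Pow(2, Rational(1, 2))) ≈ 2.8284)
Add(Add(253, Function('D')(34, -26)), Pow(Add(-24, Mul(Function('d')(-5, -5), K)), -1)) = Add(Add(253, -26), Pow(Add(-24, Mul(Add(2, -5, Mul(-1, -5)), Mul(2, Pow(2, Rational(1, 2))))), -1)) = Add(227, Pow(Add(-24, Mul(Add(2, -5, 5), Mul(2, Pow(2, Rational(1, 2))))), -1)) = Add(227, Pow(Add(-24, Mul(2, Mul(2, Pow(2, Rational(1, 2))))), -1)) = Add(227, Pow(Add(-24, Mul(4, Pow(2, Rational(1, 2)))), -1))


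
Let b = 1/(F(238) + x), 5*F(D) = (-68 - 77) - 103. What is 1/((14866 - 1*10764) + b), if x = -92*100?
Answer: 46248/189709291 ≈ 0.00024378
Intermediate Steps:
F(D) = -248/5 (F(D) = ((-68 - 77) - 103)/5 = (-145 - 103)/5 = (⅕)*(-248) = -248/5)
x = -9200
b = -5/46248 (b = 1/(-248/5 - 9200) = 1/(-46248/5) = -5/46248 ≈ -0.00010811)
1/((14866 - 1*10764) + b) = 1/((14866 - 1*10764) - 5/46248) = 1/((14866 - 10764) - 5/46248) = 1/(4102 - 5/46248) = 1/(189709291/46248) = 46248/189709291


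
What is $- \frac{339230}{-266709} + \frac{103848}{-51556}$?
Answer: $- \frac{2551963588}{3437612301} \approx -0.74236$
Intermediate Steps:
$- \frac{339230}{-266709} + \frac{103848}{-51556} = \left(-339230\right) \left(- \frac{1}{266709}\right) + 103848 \left(- \frac{1}{51556}\right) = \frac{339230}{266709} - \frac{25962}{12889} = - \frac{2551963588}{3437612301}$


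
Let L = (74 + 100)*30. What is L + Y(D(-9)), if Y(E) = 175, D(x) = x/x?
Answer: 5395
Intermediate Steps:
D(x) = 1
L = 5220 (L = 174*30 = 5220)
L + Y(D(-9)) = 5220 + 175 = 5395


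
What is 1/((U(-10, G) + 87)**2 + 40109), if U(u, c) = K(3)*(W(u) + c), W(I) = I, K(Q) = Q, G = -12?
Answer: 1/40550 ≈ 2.4661e-5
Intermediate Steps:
U(u, c) = 3*c + 3*u (U(u, c) = 3*(u + c) = 3*(c + u) = 3*c + 3*u)
1/((U(-10, G) + 87)**2 + 40109) = 1/(((3*(-12) + 3*(-10)) + 87)**2 + 40109) = 1/(((-36 - 30) + 87)**2 + 40109) = 1/((-66 + 87)**2 + 40109) = 1/(21**2 + 40109) = 1/(441 + 40109) = 1/40550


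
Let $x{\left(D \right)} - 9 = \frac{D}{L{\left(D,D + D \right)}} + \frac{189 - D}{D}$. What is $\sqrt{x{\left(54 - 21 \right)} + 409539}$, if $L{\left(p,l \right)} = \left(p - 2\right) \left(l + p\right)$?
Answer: $\frac{\sqrt{428608817373}}{1023} \approx 639.96$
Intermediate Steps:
$L{\left(p,l \right)} = \left(-2 + p\right) \left(l + p\right)$
$x{\left(D \right)} = 9 + \frac{D}{- 6 D + 3 D^{2}} + \frac{189 - D}{D}$ ($x{\left(D \right)} = 9 + \left(\frac{D}{D^{2} - 2 \left(D + D\right) - 2 D + \left(D + D\right) D} + \frac{189 - D}{D}\right) = 9 + \left(\frac{D}{D^{2} - 2 \cdot 2 D - 2 D + 2 D D} + \frac{189 - D}{D}\right) = 9 + \left(\frac{D}{D^{2} - 4 D - 2 D + 2 D^{2}} + \frac{189 - D}{D}\right) = 9 + \left(\frac{D}{- 6 D + 3 D^{2}} + \frac{189 - D}{D}\right) = 9 + \frac{D}{- 6 D + 3 D^{2}} + \frac{189 - D}{D}$)
$\sqrt{x{\left(54 - 21 \right)} + 409539} = \sqrt{\frac{2 \left(-567 + 12 \left(54 - 21\right)^{2} + 260 \left(54 - 21\right)\right)}{3 \left(54 - 21\right) \left(-2 + \left(54 - 21\right)\right)} + 409539} = \sqrt{\frac{2 \left(-567 + 12 \cdot 33^{2} + 260 \cdot 33\right)}{3 \cdot 33 \left(-2 + 33\right)} + 409539} = \sqrt{\frac{2}{3} \cdot \frac{1}{33} \cdot \frac{1}{31} \left(-567 + 12 \cdot 1089 + 8580\right) + 409539} = \sqrt{\frac{2}{3} \cdot \frac{1}{33} \cdot \frac{1}{31} \left(-567 + 13068 + 8580\right) + 409539} = \sqrt{\frac{2}{3} \cdot \frac{1}{33} \cdot \frac{1}{31} \cdot 21081 + 409539} = \sqrt{\frac{14054}{1023} + 409539} = \sqrt{\frac{418972451}{1023}} = \frac{\sqrt{428608817373}}{1023}$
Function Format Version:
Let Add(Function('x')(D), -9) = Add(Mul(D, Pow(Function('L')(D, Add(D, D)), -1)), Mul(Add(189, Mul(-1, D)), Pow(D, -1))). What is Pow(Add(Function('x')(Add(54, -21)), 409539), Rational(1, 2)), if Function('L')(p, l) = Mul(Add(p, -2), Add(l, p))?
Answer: Mul(Rational(1, 1023), Pow(428608817373, Rational(1, 2))) ≈ 639.96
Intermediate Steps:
Function('L')(p, l) = Mul(Add(-2, p), Add(l, p))
Function('x')(D) = Add(9, Mul(D, Pow(Add(Mul(-6, D), Mul(3, Pow(D, 2))), -1)), Mul(Pow(D, -1), Add(189, Mul(-1, D)))) (Function('x')(D) = Add(9, Add(Mul(D, Pow(Add(Pow(D, 2), Mul(-2, Add(D, D)), Mul(-2, D), Mul(Add(D, D), D)), -1)), Mul(Add(189, Mul(-1, D)), Pow(D, -1)))) = Add(9, Add(Mul(D, Pow(Add(Pow(D, 2), Mul(-2, Mul(2, D)), Mul(-2, D), Mul(Mul(2, D), D)), -1)), Mul(Pow(D, -1), Add(189, Mul(-1, D))))) = Add(9, Add(Mul(D, Pow(Add(Pow(D, 2), Mul(-4, D), Mul(-2, D), Mul(2, Pow(D, 2))), -1)), Mul(Pow(D, -1), Add(189, Mul(-1, D))))) = Add(9, Add(Mul(D, Pow(Add(Mul(-6, D), Mul(3, Pow(D, 2))), -1)), Mul(Pow(D, -1), Add(189, Mul(-1, D))))) = Add(9, Mul(D, Pow(Add(Mul(-6, D), Mul(3, Pow(D, 2))), -1)), Mul(Pow(D, -1), Add(189, Mul(-1, D)))))
Pow(Add(Function('x')(Add(54, -21)), 409539), Rational(1, 2)) = Pow(Add(Mul(Rational(2, 3), Pow(Add(54, -21), -1), Pow(Add(-2, Add(54, -21)), -1), Add(-567, Mul(12, Pow(Add(54, -21), 2)), Mul(260, Add(54, -21)))), 409539), Rational(1, 2)) = Pow(Add(Mul(Rational(2, 3), Pow(33, -1), Pow(Add(-2, 33), -1), Add(-567, Mul(12, Pow(33, 2)), Mul(260, 33))), 409539), Rational(1, 2)) = Pow(Add(Mul(Rational(2, 3), Rational(1, 33), Pow(31, -1), Add(-567, Mul(12, 1089), 8580)), 409539), Rational(1, 2)) = Pow(Add(Mul(Rational(2, 3), Rational(1, 33), Rational(1, 31), Add(-567, 13068, 8580)), 409539), Rational(1, 2)) = Pow(Add(Mul(Rational(2, 3), Rational(1, 33), Rational(1, 31), 21081), 409539), Rational(1, 2)) = Pow(Add(Rational(14054, 1023), 409539), Rational(1, 2)) = Pow(Rational(418972451, 1023), Rational(1, 2)) = Mul(Rational(1, 1023), Pow(428608817373, Rational(1, 2)))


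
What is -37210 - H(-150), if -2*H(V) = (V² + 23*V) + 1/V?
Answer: -8305501/300 ≈ -27685.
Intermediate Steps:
H(V) = -23*V/2 - 1/(2*V) - V²/2 (H(V) = -((V² + 23*V) + 1/V)/2 = -(1/V + V² + 23*V)/2 = -23*V/2 - 1/(2*V) - V²/2)
-37210 - H(-150) = -37210 - (-1 + (-150)²*(-23 - 1*(-150)))/(2*(-150)) = -37210 - (-1)*(-1 + 22500*(-23 + 150))/(2*150) = -37210 - (-1)*(-1 + 22500*127)/(2*150) = -37210 - (-1)*(-1 + 2857500)/(2*150) = -37210 - (-1)*2857499/(2*150) = -37210 - 1*(-2857499/300) = -37210 + 2857499/300 = -8305501/300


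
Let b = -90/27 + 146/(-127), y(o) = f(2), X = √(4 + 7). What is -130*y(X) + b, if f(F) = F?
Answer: -100768/381 ≈ -264.48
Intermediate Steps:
X = √11 ≈ 3.3166
y(o) = 2
b = -1708/381 (b = -90*1/27 + 146*(-1/127) = -10/3 - 146/127 = -1708/381 ≈ -4.4829)
-130*y(X) + b = -130*2 - 1708/381 = -260 - 1708/381 = -100768/381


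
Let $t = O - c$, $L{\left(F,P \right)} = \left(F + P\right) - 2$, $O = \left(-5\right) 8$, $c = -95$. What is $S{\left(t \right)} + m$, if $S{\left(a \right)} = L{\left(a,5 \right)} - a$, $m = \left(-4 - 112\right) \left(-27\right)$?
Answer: $3135$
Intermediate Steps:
$O = -40$
$L{\left(F,P \right)} = -2 + F + P$
$t = 55$ ($t = -40 - -95 = -40 + 95 = 55$)
$m = 3132$ ($m = \left(-116\right) \left(-27\right) = 3132$)
$S{\left(a \right)} = 3$ ($S{\left(a \right)} = \left(-2 + a + 5\right) - a = \left(3 + a\right) - a = 3$)
$S{\left(t \right)} + m = 3 + 3132 = 3135$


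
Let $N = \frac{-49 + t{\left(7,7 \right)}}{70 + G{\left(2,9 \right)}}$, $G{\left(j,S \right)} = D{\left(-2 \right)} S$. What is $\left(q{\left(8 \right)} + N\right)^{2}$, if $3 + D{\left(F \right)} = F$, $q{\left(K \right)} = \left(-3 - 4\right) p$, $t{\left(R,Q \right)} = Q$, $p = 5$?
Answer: $\frac{840889}{625} \approx 1345.4$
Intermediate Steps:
$q{\left(K \right)} = -35$ ($q{\left(K \right)} = \left(-3 - 4\right) 5 = \left(-7\right) 5 = -35$)
$D{\left(F \right)} = -3 + F$
$G{\left(j,S \right)} = - 5 S$ ($G{\left(j,S \right)} = \left(-3 - 2\right) S = - 5 S$)
$N = - \frac{42}{25}$ ($N = \frac{-49 + 7}{70 - 45} = - \frac{42}{70 - 45} = - \frac{42}{25} \approx -1.68$)
$\left(q{\left(8 \right)} + N\right)^{2} = \left(-35 - \frac{42}{25}\right)^{2} = \left(- \frac{917}{25}\right)^{2} = \frac{840889}{625}$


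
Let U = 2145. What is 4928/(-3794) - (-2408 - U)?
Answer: 1233511/271 ≈ 4551.7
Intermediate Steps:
4928/(-3794) - (-2408 - U) = 4928/(-3794) - (-2408 - 1*2145) = 4928*(-1/3794) - (-2408 - 2145) = -352/271 - 1*(-4553) = -352/271 + 4553 = 1233511/271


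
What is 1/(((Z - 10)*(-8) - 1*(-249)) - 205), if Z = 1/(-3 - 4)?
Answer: 7/876 ≈ 0.0079909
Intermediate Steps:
Z = -⅐ (Z = 1/(-7) = -⅐ ≈ -0.14286)
1/(((Z - 10)*(-8) - 1*(-249)) - 205) = 1/(((-⅐ - 10)*(-8) - 1*(-249)) - 205) = 1/((-71/7*(-8) + 249) - 205) = 1/((568/7 + 249) - 205) = 1/(2311/7 - 205) = 1/(876/7) = 7/876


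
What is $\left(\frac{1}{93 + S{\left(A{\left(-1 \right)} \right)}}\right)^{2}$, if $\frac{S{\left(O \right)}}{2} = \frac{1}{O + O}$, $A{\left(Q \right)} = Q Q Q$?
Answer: $\frac{1}{8464} \approx 0.00011815$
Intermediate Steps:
$A{\left(Q \right)} = Q^{3}$ ($A{\left(Q \right)} = Q^{2} Q = Q^{3}$)
$S{\left(O \right)} = \frac{1}{O}$ ($S{\left(O \right)} = \frac{2}{O + O} = \frac{2}{2 O} = 2 \frac{1}{2 O} = \frac{1}{O}$)
$\left(\frac{1}{93 + S{\left(A{\left(-1 \right)} \right)}}\right)^{2} = \left(\frac{1}{93 + \frac{1}{\left(-1\right)^{3}}}\right)^{2} = \left(\frac{1}{93 + \frac{1}{-1}}\right)^{2} = \left(\frac{1}{93 - 1}\right)^{2} = \left(\frac{1}{92}\right)^{2} = \frac{1}{8464}$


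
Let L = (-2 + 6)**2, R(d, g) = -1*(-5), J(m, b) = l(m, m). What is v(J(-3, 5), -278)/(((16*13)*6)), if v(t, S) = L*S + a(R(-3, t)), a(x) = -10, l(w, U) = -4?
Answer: -743/208 ≈ -3.5721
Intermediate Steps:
J(m, b) = -4
R(d, g) = 5
L = 16 (L = 4**2 = 16)
v(t, S) = -10 + 16*S (v(t, S) = 16*S - 10 = -10 + 16*S)
v(J(-3, 5), -278)/(((16*13)*6)) = (-10 + 16*(-278))/(((16*13)*6)) = (-10 - 4448)/((208*6)) = -4458/1248 = -4458*1/1248 = -743/208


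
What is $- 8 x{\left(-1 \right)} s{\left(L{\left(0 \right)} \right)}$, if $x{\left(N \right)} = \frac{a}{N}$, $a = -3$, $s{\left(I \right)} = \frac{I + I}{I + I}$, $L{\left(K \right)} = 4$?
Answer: $-24$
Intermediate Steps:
$s{\left(I \right)} = 1$ ($s{\left(I \right)} = \frac{2 I}{2 I} = 2 I \frac{1}{2 I} = 1$)
$x{\left(N \right)} = - \frac{3}{N}$
$- 8 x{\left(-1 \right)} s{\left(L{\left(0 \right)} \right)} = - 8 \left(- \frac{3}{-1}\right) 1 = - 8 \left(\left(-3\right) \left(-1\right)\right) 1 = \left(-8\right) 3 \cdot 1 = \left(-24\right) 1 = -24$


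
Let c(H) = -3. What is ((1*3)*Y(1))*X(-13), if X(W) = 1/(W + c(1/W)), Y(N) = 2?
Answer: -3/8 ≈ -0.37500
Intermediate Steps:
X(W) = 1/(-3 + W) (X(W) = 1/(W - 3) = 1/(-3 + W))
((1*3)*Y(1))*X(-13) = ((1*3)*2)/(-3 - 13) = (3*2)/(-16) = 6*(-1/16) = -3/8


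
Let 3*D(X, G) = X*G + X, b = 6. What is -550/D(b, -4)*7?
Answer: 1925/3 ≈ 641.67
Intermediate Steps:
D(X, G) = X/3 + G*X/3 (D(X, G) = (X*G + X)/3 = (G*X + X)/3 = (X + G*X)/3 = X/3 + G*X/3)
-550/D(b, -4)*7 = -550/((1/3)*6*(1 - 4))*7 = -550/((1/3)*6*(-3))*7 = -550/(-6)*7 = -550*(-1)/6*7 = -11*(-25/3)*7 = (275/3)*7 = 1925/3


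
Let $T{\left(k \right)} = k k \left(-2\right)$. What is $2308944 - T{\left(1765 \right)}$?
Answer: $8539394$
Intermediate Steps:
$T{\left(k \right)} = - 2 k^{2}$ ($T{\left(k \right)} = k^{2} \left(-2\right) = - 2 k^{2}$)
$2308944 - T{\left(1765 \right)} = 2308944 - - 2 \cdot 1765^{2} = 2308944 - \left(-2\right) 3115225 = 2308944 - -6230450 = 2308944 + 6230450 = 8539394$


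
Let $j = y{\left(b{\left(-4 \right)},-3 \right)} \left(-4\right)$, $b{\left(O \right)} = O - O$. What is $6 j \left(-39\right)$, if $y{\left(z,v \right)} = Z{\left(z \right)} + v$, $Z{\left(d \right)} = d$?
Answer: $-2808$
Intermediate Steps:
$b{\left(O \right)} = 0$
$y{\left(z,v \right)} = v + z$ ($y{\left(z,v \right)} = z + v = v + z$)
$j = 12$ ($j = \left(-3 + 0\right) \left(-4\right) = \left(-3\right) \left(-4\right) = 12$)
$6 j \left(-39\right) = 6 \cdot 12 \left(-39\right) = 72 \left(-39\right) = -2808$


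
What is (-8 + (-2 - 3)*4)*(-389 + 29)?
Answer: 10080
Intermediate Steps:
(-8 + (-2 - 3)*4)*(-389 + 29) = (-8 - 5*4)*(-360) = (-8 - 20)*(-360) = -28*(-360) = 10080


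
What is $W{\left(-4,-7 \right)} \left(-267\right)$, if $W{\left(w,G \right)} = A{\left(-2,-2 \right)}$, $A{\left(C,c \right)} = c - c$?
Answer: $0$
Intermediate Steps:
$A{\left(C,c \right)} = 0$
$W{\left(w,G \right)} = 0$
$W{\left(-4,-7 \right)} \left(-267\right) = 0 \left(-267\right) = 0$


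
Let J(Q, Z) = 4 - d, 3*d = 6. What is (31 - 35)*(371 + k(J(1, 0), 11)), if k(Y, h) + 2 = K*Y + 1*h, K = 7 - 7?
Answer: -1520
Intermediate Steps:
d = 2 (d = (1/3)*6 = 2)
K = 0
J(Q, Z) = 2 (J(Q, Z) = 4 - 1*2 = 4 - 2 = 2)
k(Y, h) = -2 + h (k(Y, h) = -2 + (0*Y + 1*h) = -2 + (0 + h) = -2 + h)
(31 - 35)*(371 + k(J(1, 0), 11)) = (31 - 35)*(371 + (-2 + 11)) = -4*(371 + 9) = -4*380 = -1520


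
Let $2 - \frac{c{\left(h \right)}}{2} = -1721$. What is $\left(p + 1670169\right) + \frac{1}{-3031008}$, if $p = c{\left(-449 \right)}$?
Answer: $\frac{5072740453919}{3031008} \approx 1.6736 \cdot 10^{6}$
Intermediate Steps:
$c{\left(h \right)} = 3446$ ($c{\left(h \right)} = 4 - -3442 = 4 + 3442 = 3446$)
$p = 3446$
$\left(p + 1670169\right) + \frac{1}{-3031008} = \left(3446 + 1670169\right) + \frac{1}{-3031008} = 1673615 - \frac{1}{3031008} = \frac{5072740453919}{3031008}$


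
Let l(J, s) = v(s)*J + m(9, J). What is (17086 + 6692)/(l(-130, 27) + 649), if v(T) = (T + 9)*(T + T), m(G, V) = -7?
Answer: -3963/42013 ≈ -0.094328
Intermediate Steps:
v(T) = 2*T*(9 + T) (v(T) = (9 + T)*(2*T) = 2*T*(9 + T))
l(J, s) = -7 + 2*J*s*(9 + s) (l(J, s) = (2*s*(9 + s))*J - 7 = 2*J*s*(9 + s) - 7 = -7 + 2*J*s*(9 + s))
(17086 + 6692)/(l(-130, 27) + 649) = (17086 + 6692)/((-7 + 2*(-130)*27*(9 + 27)) + 649) = 23778/((-7 + 2*(-130)*27*36) + 649) = 23778/((-7 - 252720) + 649) = 23778/(-252727 + 649) = 23778/(-252078) = 23778*(-1/252078) = -3963/42013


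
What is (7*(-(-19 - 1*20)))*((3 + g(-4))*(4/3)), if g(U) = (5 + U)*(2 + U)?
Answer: 364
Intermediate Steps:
g(U) = (2 + U)*(5 + U)
(7*(-(-19 - 1*20)))*((3 + g(-4))*(4/3)) = (7*(-(-19 - 1*20)))*((3 + (10 + (-4)² + 7*(-4)))*(4/3)) = (7*(-(-19 - 20)))*((3 + (10 + 16 - 28))*(4*(⅓))) = (7*(-1*(-39)))*((3 - 2)*(4/3)) = (7*39)*(1*(4/3)) = 273*(4/3) = 364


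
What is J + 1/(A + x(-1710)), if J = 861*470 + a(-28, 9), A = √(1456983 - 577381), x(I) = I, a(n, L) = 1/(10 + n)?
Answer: 7446122013301/18400482 - √879602/2044498 ≈ 4.0467e+5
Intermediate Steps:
A = √879602 ≈ 937.87
J = 7284059/18 (J = 861*470 + 1/(10 - 28) = 404670 + 1/(-18) = 404670 - 1/18 = 7284059/18 ≈ 4.0467e+5)
J + 1/(A + x(-1710)) = 7284059/18 + 1/(√879602 - 1710) = 7284059/18 + 1/(-1710 + √879602)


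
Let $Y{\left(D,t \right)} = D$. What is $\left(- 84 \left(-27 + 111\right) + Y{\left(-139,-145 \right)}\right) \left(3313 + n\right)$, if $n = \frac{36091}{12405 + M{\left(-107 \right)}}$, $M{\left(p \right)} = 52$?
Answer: $- \frac{297197619740}{12457} \approx -2.3858 \cdot 10^{7}$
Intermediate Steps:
$n = \frac{36091}{12457}$ ($n = \frac{36091}{12405 + 52} = \frac{36091}{12457} \approx 2.8972$)
$\left(- 84 \left(-27 + 111\right) + Y{\left(-139,-145 \right)}\right) \left(3313 + n\right) = \left(- 84 \left(-27 + 111\right) - 139\right) \left(3313 + \frac{36091}{12457}\right) = \left(\left(-84\right) 84 - 139\right) \frac{41306132}{12457} = \left(-7056 - 139\right) \frac{41306132}{12457} = \left(-7195\right) \frac{41306132}{12457} = - \frac{297197619740}{12457}$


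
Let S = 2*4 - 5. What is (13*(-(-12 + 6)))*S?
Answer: 234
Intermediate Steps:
S = 3 (S = 8 - 5 = 3)
(13*(-(-12 + 6)))*S = (13*(-(-12 + 6)))*3 = (13*(-1*(-6)))*3 = (13*6)*3 = 78*3 = 234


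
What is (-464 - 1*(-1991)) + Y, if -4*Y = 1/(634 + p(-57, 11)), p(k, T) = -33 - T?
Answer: 3603719/2360 ≈ 1527.0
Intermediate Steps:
Y = -1/2360 (Y = -1/(4*(634 + (-33 - 1*11))) = -1/(4*(634 + (-33 - 11))) = -1/(4*(634 - 44)) = -¼/590 = -¼*1/590 = -1/2360 ≈ -0.00042373)
(-464 - 1*(-1991)) + Y = (-464 - 1*(-1991)) - 1/2360 = (-464 + 1991) - 1/2360 = 1527 - 1/2360 = 3603719/2360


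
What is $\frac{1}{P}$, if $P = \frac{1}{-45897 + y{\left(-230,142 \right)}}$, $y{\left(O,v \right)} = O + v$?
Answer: $-45985$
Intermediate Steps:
$P = - \frac{1}{45985}$ ($P = \frac{1}{-45897 + \left(-230 + 142\right)} = \frac{1}{-45897 - 88} = \frac{1}{-45985} = - \frac{1}{45985} \approx -2.1746 \cdot 10^{-5}$)
$\frac{1}{P} = \frac{1}{- \frac{1}{45985}} = -45985$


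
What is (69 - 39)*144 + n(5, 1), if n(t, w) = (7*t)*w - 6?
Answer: 4349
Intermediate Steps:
n(t, w) = -6 + 7*t*w (n(t, w) = 7*t*w - 6 = -6 + 7*t*w)
(69 - 39)*144 + n(5, 1) = (69 - 39)*144 + (-6 + 7*5*1) = 30*144 + (-6 + 35) = 4320 + 29 = 4349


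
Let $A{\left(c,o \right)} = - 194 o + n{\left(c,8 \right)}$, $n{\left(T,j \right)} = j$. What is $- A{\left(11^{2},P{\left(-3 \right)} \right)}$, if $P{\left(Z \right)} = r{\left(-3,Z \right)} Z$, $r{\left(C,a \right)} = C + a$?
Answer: $3484$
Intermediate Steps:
$P{\left(Z \right)} = Z \left(-3 + Z\right)$ ($P{\left(Z \right)} = \left(-3 + Z\right) Z = Z \left(-3 + Z\right)$)
$A{\left(c,o \right)} = 8 - 194 o$ ($A{\left(c,o \right)} = - 194 o + 8 = 8 - 194 o$)
$- A{\left(11^{2},P{\left(-3 \right)} \right)} = - (8 - 194 \left(- 3 \left(-3 - 3\right)\right)) = - (8 - 194 \left(\left(-3\right) \left(-6\right)\right)) = - (8 - 3492) = \left(-1\right) \left(-3484\right) = 3484$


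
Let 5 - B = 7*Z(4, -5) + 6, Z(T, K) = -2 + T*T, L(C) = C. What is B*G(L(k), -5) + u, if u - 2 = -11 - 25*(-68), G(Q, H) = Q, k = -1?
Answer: 1790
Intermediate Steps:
u = 1691 (u = 2 + (-11 - 25*(-68)) = 2 + (-11 + 1700) = 2 + 1689 = 1691)
Z(T, K) = -2 + T²
B = -99 (B = 5 - (7*(-2 + 4²) + 6) = 5 - (7*(-2 + 16) + 6) = 5 - (7*14 + 6) = 5 - (98 + 6) = 5 - 1*104 = 5 - 104 = -99)
B*G(L(k), -5) + u = -99*(-1) + 1691 = 99 + 1691 = 1790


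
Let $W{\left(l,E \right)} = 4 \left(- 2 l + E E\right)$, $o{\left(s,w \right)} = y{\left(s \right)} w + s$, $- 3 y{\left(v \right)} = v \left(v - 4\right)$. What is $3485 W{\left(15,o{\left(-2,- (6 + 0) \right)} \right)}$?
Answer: $6328760$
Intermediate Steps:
$y{\left(v \right)} = - \frac{v \left(-4 + v\right)}{3}$ ($y{\left(v \right)} = - \frac{v \left(v - 4\right)}{3} = - \frac{v \left(-4 + v\right)}{3}$)
$o{\left(s,w \right)} = s + \frac{s w \left(4 - s\right)}{3}$ ($o{\left(s,w \right)} = \frac{s \left(4 - s\right)}{3} w + s = \frac{s w \left(4 - s\right)}{3} + s = s + \frac{s w \left(4 - s\right)}{3}$)
$W{\left(l,E \right)} = - 8 l + 4 E^{2}$ ($W{\left(l,E \right)} = 4 \left(- 2 l + E^{2}\right) = 4 \left(E^{2} - 2 l\right) = - 8 l + 4 E^{2}$)
$3485 W{\left(15,o{\left(-2,- (6 + 0) \right)} \right)} = 3485 \left(\left(-8\right) 15 + 4 \left(\frac{1}{3} \left(-2\right) \left(3 - - (6 + 0) \left(-4 - 2\right)\right)\right)^{2}\right) = 3485 \left(-120 + 4 \left(\frac{1}{3} \left(-2\right) \left(3 - \left(-1\right) 6 \left(-6\right)\right)\right)^{2}\right) = 3485 \left(-120 + 4 \left(\frac{1}{3} \left(-2\right) \left(3 - \left(-6\right) \left(-6\right)\right)\right)^{2}\right) = 3485 \left(-120 + 4 \left(\frac{1}{3} \left(-2\right) \left(3 - 36\right)\right)^{2}\right) = 3485 \left(-120 + 4 \left(\frac{1}{3} \left(-2\right) \left(-33\right)\right)^{2}\right) = 3485 \left(-120 + 4 \cdot 22^{2}\right) = 3485 \left(-120 + 4 \cdot 484\right) = 3485 \left(-120 + 1936\right) = 3485 \cdot 1816 = 6328760$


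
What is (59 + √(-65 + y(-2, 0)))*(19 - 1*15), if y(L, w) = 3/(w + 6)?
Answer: 236 + 2*I*√258 ≈ 236.0 + 32.125*I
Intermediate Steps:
y(L, w) = 3/(6 + w)
(59 + √(-65 + y(-2, 0)))*(19 - 1*15) = (59 + √(-65 + 3/(6 + 0)))*(19 - 1*15) = (59 + √(-65 + 3/6))*(19 - 15) = (59 + √(-65 + 3*(⅙)))*4 = (59 + √(-65 + ½))*4 = (59 + √(-129/2))*4 = (59 + I*√258/2)*4 = 236 + 2*I*√258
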